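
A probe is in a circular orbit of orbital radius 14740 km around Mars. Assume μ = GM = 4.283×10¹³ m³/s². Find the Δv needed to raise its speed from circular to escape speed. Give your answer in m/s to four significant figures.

r = 14740 km = 1.474×10⁷ m.
Circular speed v_c = √(μ/r) = 1705 m/s.
Escape speed v_esc = √(2μ/r) = √2 × v_c = 2411 m/s.
Δv = v_esc − v_c = 706.1 m/s.

Δv ≈ 706.1 m/s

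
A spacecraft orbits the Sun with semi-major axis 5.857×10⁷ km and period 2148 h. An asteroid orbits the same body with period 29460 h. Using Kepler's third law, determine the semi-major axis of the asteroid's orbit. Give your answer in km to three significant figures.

a₂ ≈ 3.36×10⁸ km

Kepler's third law: a³ ∝ T², so a₂ = a₁ (T₂/T₁)^(2/3).
T₂/T₁ = 13.72, (T₂/T₁)^(2/3) = 5.730.
a₂ = 5.857×10⁷ × 5.730 = 3.356×10⁸ km.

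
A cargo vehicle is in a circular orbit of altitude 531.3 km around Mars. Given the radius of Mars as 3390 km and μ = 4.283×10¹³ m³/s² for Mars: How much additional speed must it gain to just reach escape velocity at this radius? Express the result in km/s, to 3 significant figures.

Δv ≈ 1.37 km/s

r = 3390 + 531.3 = 3921.3 km = 3.9213×10⁶ m.
Circular speed v_c = √(μ/r) = 3305 m/s.
Escape speed v_esc = √(2μ/r) = √2 × v_c = 4674 m/s.
Δv = v_esc − v_c = 1369 m/s = 1.369 km/s.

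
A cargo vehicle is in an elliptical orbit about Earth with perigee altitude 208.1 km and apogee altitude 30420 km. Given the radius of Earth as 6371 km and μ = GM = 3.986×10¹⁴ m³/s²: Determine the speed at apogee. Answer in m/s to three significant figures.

v ≈ 1810 m/s

r_p = 6371 + 208.1 = 6579.1 km = 6.5791×10⁶ m.
r_a = 6371 + 30420 = 36791 km = 3.6791×10⁷ m.
Semi-major axis a = (r_p + r_a)/2 = 21685 km = 2.169×10⁷ m.
Vis-viva: v² = μ(2/r − 1/a) = 3.986×10¹⁴ × (5.436×10⁻⁸ − 4.611×10⁻⁸) = 3.287×10⁶ m²/s².
v = 1813 m/s.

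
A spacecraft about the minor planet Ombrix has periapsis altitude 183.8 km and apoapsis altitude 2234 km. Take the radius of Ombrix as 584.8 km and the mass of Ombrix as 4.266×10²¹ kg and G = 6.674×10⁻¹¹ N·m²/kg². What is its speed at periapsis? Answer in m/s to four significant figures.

μ = GM = 6.674×10⁻¹¹ × 4.266×10²¹ = 2.847×10¹¹ m³/s².
r_p = 584.8 + 183.8 = 768.60 km = 7.6860×10⁵ m.
r_a = 584.8 + 2234 = 2818.8 km = 2.8188×10⁶ m.
Semi-major axis a = (r_p + r_a)/2 = 1793.7 km = 1.794×10⁶ m.
Vis-viva: v² = μ(2/r − 1/a) = 2.847×10¹¹ × (2.602×10⁻⁶ − 5.575×10⁻⁷) = 5.821×10⁵ m²/s².
v = 763.0 m/s.

v ≈ 763.0 m/s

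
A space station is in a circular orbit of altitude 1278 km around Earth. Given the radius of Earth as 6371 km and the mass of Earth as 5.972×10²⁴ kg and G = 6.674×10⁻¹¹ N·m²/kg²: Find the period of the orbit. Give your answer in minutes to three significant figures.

μ = GM = 6.674×10⁻¹¹ × 5.972×10²⁴ = 3.986×10¹⁴ m³/s².
r = 6371 + 1278 = 7649.0 km = 7.6490×10⁶ m.
Kepler's third law: T = 2π√(r³/μ) = 2π√((7.649×10⁶)³ / 3.986×10¹⁴).
r³/μ = 1.123×10⁶ s², so T = 2π × 1.060×10³ = 6.658×10³ s.
Converting: 6.658×10³ s ÷ 60.00 = 111.0 minutes.

T ≈ 111 minutes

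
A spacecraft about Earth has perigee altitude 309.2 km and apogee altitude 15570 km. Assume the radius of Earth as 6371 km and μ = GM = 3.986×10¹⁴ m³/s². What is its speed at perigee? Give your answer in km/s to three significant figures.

v ≈ 9.56 km/s

r_p = 6371 + 309.2 = 6680.2 km = 6.6802×10⁶ m.
r_a = 6371 + 15570 = 21941 km = 2.1941×10⁷ m.
Semi-major axis a = (r_p + r_a)/2 = 14311 km = 1.431×10⁷ m.
Vis-viva: v² = μ(2/r − 1/a) = 3.986×10¹⁴ × (2.994×10⁻⁷ − 6.988×10⁻⁸) = 9.148×10⁷ m²/s².
v = 9565 m/s = 9.565 km/s.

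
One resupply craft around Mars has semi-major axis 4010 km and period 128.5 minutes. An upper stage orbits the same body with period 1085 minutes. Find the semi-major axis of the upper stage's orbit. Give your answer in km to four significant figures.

a₂ ≈ 16630 km

Kepler's third law: a³ ∝ T², so a₂ = a₁ (T₂/T₁)^(2/3).
T₂/T₁ = 8.444, (T₂/T₁)^(2/3) = 4.147.
a₂ = 4010 × 4.147 = 16630 km.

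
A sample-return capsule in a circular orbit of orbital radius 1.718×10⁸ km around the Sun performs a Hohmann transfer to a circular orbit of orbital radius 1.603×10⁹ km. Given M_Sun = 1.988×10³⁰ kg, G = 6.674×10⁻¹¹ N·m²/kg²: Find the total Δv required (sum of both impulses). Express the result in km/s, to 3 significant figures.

Δv_total ≈ 14.7 km/s

μ = GM = 6.674×10⁻¹¹ × 1.988×10³⁰ = 1.327×10²⁰ m³/s².
r₁ = 1.718×10⁸ km = 1.718×10¹¹ m.
r₂ = 1.603×10⁹ km = 1.603×10¹² m.
Transfer ellipse a_t = (r₁ + r₂)/2 = 8.874×10¹¹ m.
At r₁: circular v_c1 = √(μ/r₁) = 27790 m/s; transfer-perihelion v_p = √[μ(2/r₁ − 1/a_t)] = 37350 m/s.
Δv₁ = v_p − v_c1 = 9560 m/s.
At r₂: circular v_c2 = √(μ/r₂) = 9098 m/s; transfer-aphelion v_a = √[μ(2/r₂ − 1/a_t)] = 4003 m/s.
Δv₂ = v_c2 − v_a = 5095 m/s.
Total Δv = Δv₁ + Δv₂ = 14660 m/s = 14.66 km/s.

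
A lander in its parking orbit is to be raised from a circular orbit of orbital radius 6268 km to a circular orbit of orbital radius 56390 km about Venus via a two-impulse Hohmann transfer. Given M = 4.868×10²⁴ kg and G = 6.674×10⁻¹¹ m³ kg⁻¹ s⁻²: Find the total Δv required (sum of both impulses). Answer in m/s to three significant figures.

Δv_total ≈ 3790 m/s

μ = GM = 6.674×10⁻¹¹ × 4.868×10²⁴ = 3.249×10¹⁴ m³/s².
r₁ = 6268 km = 6.268×10⁶ m.
r₂ = 56390 km = 5.639×10⁷ m.
Transfer ellipse a_t = (r₁ + r₂)/2 = 3.133×10⁷ m.
At r₁: circular v_c1 = √(μ/r₁) = 7200 m/s; transfer-periapsis v_p = √[μ(2/r₁ − 1/a_t)] = 9659 m/s.
Δv₁ = v_p − v_c1 = 2459 m/s.
At r₂: circular v_c2 = √(μ/r₂) = 2400 m/s; transfer-apoapsis v_a = √[μ(2/r₂ − 1/a_t)] = 1074 m/s.
Δv₂ = v_c2 − v_a = 1327 m/s.
Total Δv = Δv₁ + Δv₂ = 3786 m/s.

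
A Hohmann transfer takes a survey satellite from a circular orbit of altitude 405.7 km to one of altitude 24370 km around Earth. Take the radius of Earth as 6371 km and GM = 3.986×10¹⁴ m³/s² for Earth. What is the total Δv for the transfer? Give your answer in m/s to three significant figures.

r₁ = 6371 + 405.7 = 6776.7 km = 6.7767×10⁶ m.
r₂ = 6371 + 24370 = 30741 km = 3.0741×10⁷ m.
Transfer ellipse a_t = (r₁ + r₂)/2 = 1.876×10⁷ m.
At r₁: circular v_c1 = √(μ/r₁) = 7669 m/s; transfer-perigee v_p = √[μ(2/r₁ − 1/a_t)] = 9818 m/s.
Δv₁ = v_p − v_c1 = 2148 m/s.
At r₂: circular v_c2 = √(μ/r₂) = 3601 m/s; transfer-apogee v_a = √[μ(2/r₂ − 1/a_t)] = 2164 m/s.
Δv₂ = v_c2 − v_a = 1437 m/s.
Total Δv = Δv₁ + Δv₂ = 3585 m/s.

Δv_total ≈ 3590 m/s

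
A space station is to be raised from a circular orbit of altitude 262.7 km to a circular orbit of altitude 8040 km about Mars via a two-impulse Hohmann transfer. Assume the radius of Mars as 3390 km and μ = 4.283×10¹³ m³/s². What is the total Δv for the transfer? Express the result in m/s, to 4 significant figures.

Δv_total ≈ 1380 m/s

r₁ = 3390 + 262.7 = 3652.7 km = 3.6527×10⁶ m.
r₂ = 3390 + 8040 = 11430 km = 1.1430×10⁷ m.
Transfer ellipse a_t = (r₁ + r₂)/2 = 7.541×10⁶ m.
At r₁: circular v_c1 = √(μ/r₁) = 3424 m/s; transfer-periapsis v_p = √[μ(2/r₁ − 1/a_t)] = 4216 m/s.
Δv₁ = v_p − v_c1 = 791.4 m/s.
At r₂: circular v_c2 = √(μ/r₂) = 1936 m/s; transfer-apoapsis v_a = √[μ(2/r₂ − 1/a_t)] = 1347 m/s.
Δv₂ = v_c2 − v_a = 588.6 m/s.
Total Δv = Δv₁ + Δv₂ = 1380 m/s.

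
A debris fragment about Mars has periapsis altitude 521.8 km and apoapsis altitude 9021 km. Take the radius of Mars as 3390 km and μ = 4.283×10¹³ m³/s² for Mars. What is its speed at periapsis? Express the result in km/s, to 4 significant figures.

r_p = 3390 + 521.8 = 3911.8 km = 3.9118×10⁶ m.
r_a = 3390 + 9021 = 12411 km = 1.2411×10⁷ m.
Semi-major axis a = (r_p + r_a)/2 = 8161.4 km = 8.161×10⁶ m.
Vis-viva: v² = μ(2/r − 1/a) = 4.283×10¹³ × (5.113×10⁻⁷ − 1.225×10⁻⁷) = 1.665×10⁷ m²/s².
v = 4080 m/s = 4.080 km/s.

v ≈ 4.080 km/s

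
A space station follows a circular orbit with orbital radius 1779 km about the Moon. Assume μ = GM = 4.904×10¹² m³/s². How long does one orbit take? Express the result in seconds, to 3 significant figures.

r = 1779 km = 1.779×10⁶ m.
Kepler's third law: T = 2π√(r³/μ) = 2π√((1.779×10⁶)³ / 4.904×10¹²).
r³/μ = 1.148×10⁶ s², so T = 2π × 1.071×10³ = 6.732×10³ s.

T ≈ 6730 seconds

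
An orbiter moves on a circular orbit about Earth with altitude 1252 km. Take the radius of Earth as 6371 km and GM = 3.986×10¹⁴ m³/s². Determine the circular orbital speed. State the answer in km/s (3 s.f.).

v ≈ 7.23 km/s

r = 6371 + 1252 = 7623.0 km = 7.6230×10⁶ m.
For a circular orbit v = √(μ/r) = √(3.986×10¹⁴ / 7.623×10⁶) = √(5.229×10⁷) = 7231 m/s.
That is 7.231 km/s.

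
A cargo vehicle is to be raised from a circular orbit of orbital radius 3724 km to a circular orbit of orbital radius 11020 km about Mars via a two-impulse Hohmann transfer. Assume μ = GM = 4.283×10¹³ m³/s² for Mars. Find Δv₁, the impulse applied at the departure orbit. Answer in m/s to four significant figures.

r₁ = 3724 km = 3.724×10⁶ m.
r₂ = 11020 km = 1.102×10⁷ m.
Transfer ellipse a_t = (r₁ + r₂)/2 = 7.372×10⁶ m.
At r₁: circular v_c1 = √(μ/r₁) = 3391 m/s; transfer-periapsis v_p = √[μ(2/r₁ − 1/a_t)] = 4146 m/s.
Δv₁ = v_p − v_c1 = 755.0 m/s.

Δv ≈ 755.0 m/s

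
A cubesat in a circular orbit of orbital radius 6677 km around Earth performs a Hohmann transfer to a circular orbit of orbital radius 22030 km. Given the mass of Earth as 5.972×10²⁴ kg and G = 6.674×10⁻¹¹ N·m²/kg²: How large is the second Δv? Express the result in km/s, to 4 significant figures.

Δv ≈ 1.352 km/s

μ = GM = 6.674×10⁻¹¹ × 5.972×10²⁴ = 3.986×10¹⁴ m³/s².
r₁ = 6677 km = 6.677×10⁶ m.
r₂ = 22030 km = 2.203×10⁷ m.
Transfer ellipse a_t = (r₁ + r₂)/2 = 1.435×10⁷ m.
At r₁: circular v_c1 = √(μ/r₁) = 7726 m/s; transfer-perigee v_p = √[μ(2/r₁ − 1/a_t)] = 9572 m/s.
At r₂: circular v_c2 = √(μ/r₂) = 4253 m/s; transfer-apogee v_a = √[μ(2/r₂ − 1/a_t)] = 2901 m/s.
Δv₂ = v_c2 − v_a = 1352 m/s.
= 1.352 km/s.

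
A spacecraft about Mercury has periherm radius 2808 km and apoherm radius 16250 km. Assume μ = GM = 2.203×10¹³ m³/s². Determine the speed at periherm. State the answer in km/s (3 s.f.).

v ≈ 3.66 km/s

Semi-major axis a = (r_p + r_a)/2 = 9529.0 km = 9.529×10⁶ m.
Vis-viva: v² = μ(2/r − 1/a) = 2.203×10¹³ × (7.123×10⁻⁷ − 1.049×10⁻⁷) = 1.338×10⁷ m²/s².
v = 3658 m/s = 3.658 km/s.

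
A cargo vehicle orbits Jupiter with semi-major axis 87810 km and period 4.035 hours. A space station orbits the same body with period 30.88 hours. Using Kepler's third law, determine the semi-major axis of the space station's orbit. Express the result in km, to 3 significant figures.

Kepler's third law: a³ ∝ T², so a₂ = a₁ (T₂/T₁)^(2/3).
T₂/T₁ = 7.653, (T₂/T₁)^(2/3) = 3.883.
a₂ = 87810 × 3.883 = 3.410×10⁵ km.

a₂ ≈ 3.41×10⁵ km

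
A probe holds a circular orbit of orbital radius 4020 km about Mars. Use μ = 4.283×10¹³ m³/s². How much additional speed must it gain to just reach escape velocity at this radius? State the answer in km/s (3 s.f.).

Δv ≈ 1.35 km/s

r = 4020 km = 4.020×10⁶ m.
Circular speed v_c = √(μ/r) = 3264 m/s.
Escape speed v_esc = √(2μ/r) = √2 × v_c = 4616 m/s.
Δv = v_esc − v_c = 1352 m/s = 1.352 km/s.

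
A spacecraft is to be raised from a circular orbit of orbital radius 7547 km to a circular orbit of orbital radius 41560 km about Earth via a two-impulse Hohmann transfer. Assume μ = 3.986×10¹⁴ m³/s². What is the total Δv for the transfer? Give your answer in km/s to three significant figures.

r₁ = 7547 km = 7.547×10⁶ m.
r₂ = 41560 km = 4.156×10⁷ m.
Transfer ellipse a_t = (r₁ + r₂)/2 = 2.455×10⁷ m.
At r₁: circular v_c1 = √(μ/r₁) = 7267 m/s; transfer-perigee v_p = √[μ(2/r₁ − 1/a_t)] = 9455 m/s.
Δv₁ = v_p − v_c1 = 2188 m/s.
At r₂: circular v_c2 = √(μ/r₂) = 3097 m/s; transfer-apogee v_a = √[μ(2/r₂ − 1/a_t)] = 1717 m/s.
Δv₂ = v_c2 − v_a = 1380 m/s.
Total Δv = Δv₁ + Δv₂ = 3568 m/s = 3.568 km/s.

Δv_total ≈ 3.57 km/s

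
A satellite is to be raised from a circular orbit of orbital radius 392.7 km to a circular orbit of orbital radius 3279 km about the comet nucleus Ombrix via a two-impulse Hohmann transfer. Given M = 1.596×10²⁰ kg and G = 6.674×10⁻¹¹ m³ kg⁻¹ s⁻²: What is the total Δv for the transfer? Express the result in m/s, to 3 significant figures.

Δv_total ≈ 86.0 m/s

μ = GM = 6.674×10⁻¹¹ × 1.596×10²⁰ = 1.065×10¹⁰ m³/s².
r₁ = 392.7 km = 3.927×10⁵ m.
r₂ = 3279 km = 3.279×10⁶ m.
Transfer ellipse a_t = (r₁ + r₂)/2 = 1.836×10⁶ m.
At r₁: circular v_c1 = √(μ/r₁) = 164.7 m/s; transfer-periapsis v_p = √[μ(2/r₁ − 1/a_t)] = 220.1 m/s.
Δv₁ = v_p − v_c1 = 55.41 m/s.
At r₂: circular v_c2 = √(μ/r₂) = 57.00 m/s; transfer-apoapsis v_a = √[μ(2/r₂ − 1/a_t)] = 26.36 m/s.
Δv₂ = v_c2 − v_a = 30.63 m/s.
Total Δv = Δv₁ + Δv₂ = 86.05 m/s.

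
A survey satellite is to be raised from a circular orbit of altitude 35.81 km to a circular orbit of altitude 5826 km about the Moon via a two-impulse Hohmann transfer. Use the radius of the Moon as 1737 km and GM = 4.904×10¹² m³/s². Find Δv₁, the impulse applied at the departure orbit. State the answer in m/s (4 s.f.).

r₁ = 1737 + 35.81 = 1772.8 km = 1.7728×10⁶ m.
r₂ = 1737 + 5826 = 7563.0 km = 7.5630×10⁶ m.
Transfer ellipse a_t = (r₁ + r₂)/2 = 4.668×10⁶ m.
At r₁: circular v_c1 = √(μ/r₁) = 1663 m/s; transfer-perilune v_p = √[μ(2/r₁ − 1/a_t)] = 2117 m/s.
Δv₁ = v_p − v_c1 = 453.8 m/s.

Δv ≈ 453.8 m/s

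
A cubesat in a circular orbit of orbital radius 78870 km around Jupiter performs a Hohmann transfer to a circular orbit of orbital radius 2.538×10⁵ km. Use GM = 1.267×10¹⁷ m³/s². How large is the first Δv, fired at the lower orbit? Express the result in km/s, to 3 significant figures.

r₁ = 78870 km = 7.887×10⁷ m.
r₂ = 2.538×10⁵ km = 2.538×10⁸ m.
Transfer ellipse a_t = (r₁ + r₂)/2 = 1.663×10⁸ m.
At r₁: circular v_c1 = √(μ/r₁) = 40080 m/s; transfer-perijove v_p = √[μ(2/r₁ − 1/a_t)] = 49510 m/s.
Δv₁ = v_p − v_c1 = 9429 m/s.
= 9.429 km/s.

Δv ≈ 9.43 km/s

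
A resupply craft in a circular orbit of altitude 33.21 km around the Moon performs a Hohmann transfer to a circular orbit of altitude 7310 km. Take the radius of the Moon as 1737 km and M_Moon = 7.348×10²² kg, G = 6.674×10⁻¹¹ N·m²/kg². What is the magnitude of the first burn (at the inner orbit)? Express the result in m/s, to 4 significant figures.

μ = GM = 6.674×10⁻¹¹ × 7.348×10²² = 4.904×10¹² m³/s².
r₁ = 1737 + 33.21 = 1770.2 km = 1.7702×10⁶ m.
r₂ = 1737 + 7310 = 9047.0 km = 9.0470×10⁶ m.
Transfer ellipse a_t = (r₁ + r₂)/2 = 5.409×10⁶ m.
At r₁: circular v_c1 = √(μ/r₁) = 1664 m/s; transfer-perilune v_p = √[μ(2/r₁ − 1/a_t)] = 2153 m/s.
Δv₁ = v_p − v_c1 = 488.2 m/s.

Δv ≈ 488.2 m/s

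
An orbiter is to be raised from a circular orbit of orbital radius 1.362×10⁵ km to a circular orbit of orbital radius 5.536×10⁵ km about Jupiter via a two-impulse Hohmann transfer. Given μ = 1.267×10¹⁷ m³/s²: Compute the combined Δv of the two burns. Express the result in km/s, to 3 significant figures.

Δv_total ≈ 13.8 km/s

r₁ = 1.362×10⁵ km = 1.362×10⁸ m.
r₂ = 5.536×10⁵ km = 5.536×10⁸ m.
Transfer ellipse a_t = (r₁ + r₂)/2 = 3.449×10⁸ m.
At r₁: circular v_c1 = √(μ/r₁) = 30500 m/s; transfer-perijove v_p = √[μ(2/r₁ − 1/a_t)] = 38640 m/s.
Δv₁ = v_p − v_c1 = 8141 m/s.
At r₂: circular v_c2 = √(μ/r₂) = 15130 m/s; transfer-apojove v_a = √[μ(2/r₂ − 1/a_t)] = 9507 m/s.
Δv₂ = v_c2 − v_a = 5622 m/s.
Total Δv = Δv₁ + Δv₂ = 13760 m/s = 13.76 km/s.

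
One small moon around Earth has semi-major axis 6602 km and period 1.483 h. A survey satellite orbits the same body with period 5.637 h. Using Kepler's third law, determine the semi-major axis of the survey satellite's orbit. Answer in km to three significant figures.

a₂ ≈ 16100 km

Kepler's third law: a³ ∝ T², so a₂ = a₁ (T₂/T₁)^(2/3).
T₂/T₁ = 3.801, (T₂/T₁)^(2/3) = 2.436.
a₂ = 6602 × 2.436 = 16080 km.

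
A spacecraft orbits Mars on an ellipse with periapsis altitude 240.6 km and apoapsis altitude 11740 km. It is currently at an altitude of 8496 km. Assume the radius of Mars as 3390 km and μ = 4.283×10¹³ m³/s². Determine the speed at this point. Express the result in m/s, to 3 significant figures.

r_p = 3390 + 240.6 = 3630.6 km = 3.6306×10⁶ m.
r_a = 3390 + 11740 = 15130 km = 1.5130×10⁷ m.
r = 3390 + 8496 = 11886 km = 1.189×10⁷ m.
Semi-major axis a = (r_p + r_a)/2 = 9380.3 km = 9.380×10⁶ m.
Vis-viva: v² = μ(2/r − 1/a) = 4.283×10¹³ × (1.683×10⁻⁷ − 1.066×10⁻⁷) = 2.641×10⁶ m²/s².
v = 1625 m/s.

v ≈ 1630 m/s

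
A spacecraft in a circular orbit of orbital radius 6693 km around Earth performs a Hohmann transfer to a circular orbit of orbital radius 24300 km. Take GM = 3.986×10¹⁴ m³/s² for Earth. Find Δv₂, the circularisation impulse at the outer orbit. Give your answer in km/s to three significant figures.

r₁ = 6693 km = 6.693×10⁶ m.
r₂ = 24300 km = 2.430×10⁷ m.
Transfer ellipse a_t = (r₁ + r₂)/2 = 1.550×10⁷ m.
At r₁: circular v_c1 = √(μ/r₁) = 7717 m/s; transfer-perigee v_p = √[μ(2/r₁ − 1/a_t)] = 9664 m/s.
At r₂: circular v_c2 = √(μ/r₂) = 4050 m/s; transfer-apogee v_a = √[μ(2/r₂ − 1/a_t)] = 2662 m/s.
Δv₂ = v_c2 − v_a = 1388 m/s.
= 1.388 km/s.

Δv ≈ 1.39 km/s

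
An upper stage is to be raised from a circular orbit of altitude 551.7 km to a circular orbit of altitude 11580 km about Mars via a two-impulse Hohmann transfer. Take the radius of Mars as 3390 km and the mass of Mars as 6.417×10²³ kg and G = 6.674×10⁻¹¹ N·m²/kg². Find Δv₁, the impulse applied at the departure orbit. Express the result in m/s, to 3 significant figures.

Δv ≈ 851 m/s

μ = GM = 6.674×10⁻¹¹ × 6.417×10²³ = 4.283×10¹³ m³/s².
r₁ = 3390 + 551.7 = 3941.7 km = 3.9417×10⁶ m.
r₂ = 3390 + 11580 = 14970 km = 1.4970×10⁷ m.
Transfer ellipse a_t = (r₁ + r₂)/2 = 9.456×10⁶ m.
At r₁: circular v_c1 = √(μ/r₁) = 3296 m/s; transfer-periapsis v_p = √[μ(2/r₁ − 1/a_t)] = 4147 m/s.
Δv₁ = v_p − v_c1 = 851.2 m/s.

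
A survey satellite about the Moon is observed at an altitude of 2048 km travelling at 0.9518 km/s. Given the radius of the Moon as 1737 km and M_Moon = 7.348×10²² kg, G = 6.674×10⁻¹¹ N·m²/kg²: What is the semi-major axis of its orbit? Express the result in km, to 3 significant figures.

μ = GM = 6.674×10⁻¹¹ × 7.348×10²² = 4.904×10¹² m³/s².
r = 1737 + 2048 = 3785.0 km = 3.785×10⁶ m.
Specific orbital energy ε = v²/2 − μ/r = (951.8)²/2 − 4.904×10¹²/3.785×10⁶ = -8.427×10⁵ J/kg.
Since ε = −μ/(2a), a = −μ/(2ε) = 2.910×10⁶ m = 2909.7 km.

a ≈ 2910 km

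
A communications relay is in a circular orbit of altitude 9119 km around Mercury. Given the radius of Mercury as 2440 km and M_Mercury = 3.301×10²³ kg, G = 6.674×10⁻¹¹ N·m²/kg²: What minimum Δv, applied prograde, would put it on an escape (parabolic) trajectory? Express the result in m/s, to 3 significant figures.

μ = GM = 6.674×10⁻¹¹ × 3.301×10²³ = 2.203×10¹³ m³/s².
r = 2440 + 9119 = 11559 km = 1.1559×10⁷ m.
Circular speed v_c = √(μ/r) = 1381 m/s.
Escape speed v_esc = √(2μ/r) = √2 × v_c = 1952 m/s.
Δv = v_esc − v_c = 571.8 m/s.

Δv ≈ 572 m/s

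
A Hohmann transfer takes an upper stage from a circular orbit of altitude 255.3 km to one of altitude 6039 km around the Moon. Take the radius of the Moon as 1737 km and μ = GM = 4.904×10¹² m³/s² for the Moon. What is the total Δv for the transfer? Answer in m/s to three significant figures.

Δv_total ≈ 698 m/s

r₁ = 1737 + 255.3 = 1992.3 km = 1.9923×10⁶ m.
r₂ = 1737 + 6039 = 7776.0 km = 7.7760×10⁶ m.
Transfer ellipse a_t = (r₁ + r₂)/2 = 4.884×10⁶ m.
At r₁: circular v_c1 = √(μ/r₁) = 1569 m/s; transfer-perilune v_p = √[μ(2/r₁ − 1/a_t)] = 1980 m/s.
Δv₁ = v_p − v_c1 = 410.7 m/s.
At r₂: circular v_c2 = √(μ/r₂) = 794.1 m/s; transfer-apolune v_a = √[μ(2/r₂ − 1/a_t)] = 507.2 m/s.
Δv₂ = v_c2 − v_a = 286.9 m/s.
Total Δv = Δv₁ + Δv₂ = 697.6 m/s.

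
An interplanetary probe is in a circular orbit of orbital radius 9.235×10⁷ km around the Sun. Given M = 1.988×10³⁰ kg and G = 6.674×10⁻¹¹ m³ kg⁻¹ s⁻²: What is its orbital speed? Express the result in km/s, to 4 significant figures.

v ≈ 37.90 km/s

μ = GM = 6.674×10⁻¹¹ × 1.988×10³⁰ = 1.327×10²⁰ m³/s².
r = 9.235×10⁷ km = 9.235×10¹⁰ m.
For a circular orbit v = √(μ/r) = √(1.327×10²⁰ / 9.235×10¹⁰) = √(1.437×10⁹) = 37900 m/s.
That is 37.90 km/s.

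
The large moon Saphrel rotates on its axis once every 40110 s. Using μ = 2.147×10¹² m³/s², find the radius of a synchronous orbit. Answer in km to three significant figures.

A synchronous orbit has period T, so by Kepler's third law a = (μT²/4π²)^(1/3).
μT²/4π² = 2.147×10¹² × (4.011×10⁴)² / 39.48 = 8.749×10¹⁹ m³.
a = 4.439×10⁶ m = 4439.4 km.

r_sync ≈ 4440 km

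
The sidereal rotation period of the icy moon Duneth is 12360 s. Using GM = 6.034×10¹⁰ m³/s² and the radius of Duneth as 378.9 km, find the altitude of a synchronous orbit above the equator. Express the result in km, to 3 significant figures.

h_sync ≈ 237 km

A synchronous orbit has period T, so by Kepler's third law a = (μT²/4π²)^(1/3).
μT²/4π² = 6.034×10¹⁰ × (1.236×10⁴)² / 39.48 = 2.335×10¹⁷ m³.
a = 6.158×10⁵ m = 615.78 km.
Altitude h = a − R = 615.78 − 378.9 = 236.88 km.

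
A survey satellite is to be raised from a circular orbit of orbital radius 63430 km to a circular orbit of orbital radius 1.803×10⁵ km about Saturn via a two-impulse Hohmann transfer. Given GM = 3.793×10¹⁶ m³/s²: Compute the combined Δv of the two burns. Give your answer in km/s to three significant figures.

Δv_total ≈ 9.33 km/s

r₁ = 63430 km = 6.343×10⁷ m.
r₂ = 1.803×10⁵ km = 1.803×10⁸ m.
Transfer ellipse a_t = (r₁ + r₂)/2 = 1.219×10⁸ m.
At r₁: circular v_c1 = √(μ/r₁) = 24450 m/s; transfer-perikrone v_p = √[μ(2/r₁ − 1/a_t)] = 29740 m/s.
Δv₁ = v_p − v_c1 = 5291 m/s.
At r₂: circular v_c2 = √(μ/r₂) = 14500 m/s; transfer-apokrone v_a = √[μ(2/r₂ − 1/a_t)] = 10460 m/s.
Δv₂ = v_c2 − v_a = 4040 m/s.
Total Δv = Δv₁ + Δv₂ = 9331 m/s = 9.331 km/s.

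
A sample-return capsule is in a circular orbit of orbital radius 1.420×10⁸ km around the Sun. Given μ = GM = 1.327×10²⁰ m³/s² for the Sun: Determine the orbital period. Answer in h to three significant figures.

T ≈ 8110 h

r = 1.420×10⁸ km = 1.420×10¹¹ m.
Kepler's third law: T = 2π√(r³/μ) = 2π√((1.420×10¹¹)³ / 1.327×10²⁰).
r³/μ = 2.158×10¹³ s², so T = 2π × 4.645×10⁶ = 2.919×10⁷ s.
Converting: 2.919×10⁷ s ÷ 3600 = 8107 h.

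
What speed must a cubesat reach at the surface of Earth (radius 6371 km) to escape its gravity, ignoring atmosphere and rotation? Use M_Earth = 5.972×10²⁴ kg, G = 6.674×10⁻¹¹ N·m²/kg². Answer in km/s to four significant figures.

μ = GM = 6.674×10⁻¹¹ × 5.972×10²⁴ = 3.986×10¹⁴ m³/s².
r = R = 6.371×10⁶ m.
Escape speed v_esc = √(2μ/r) = √(2 × 3.986×10¹⁴ / 6.371×10⁶) = √(1.251×10⁸) = 11190 m/s.
= 11.19 km/s.

v_esc ≈ 11.19 km/s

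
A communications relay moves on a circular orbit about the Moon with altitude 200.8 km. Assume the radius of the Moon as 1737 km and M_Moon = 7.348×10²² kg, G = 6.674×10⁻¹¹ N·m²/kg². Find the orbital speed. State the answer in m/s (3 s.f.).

v ≈ 1590 m/s

μ = GM = 6.674×10⁻¹¹ × 7.348×10²² = 4.904×10¹² m³/s².
r = 1737 + 200.8 = 1937.8 km = 1.9378×10⁶ m.
For a circular orbit v = √(μ/r) = √(4.904×10¹² / 1.938×10⁶) = √(2.531×10⁶) = 1591 m/s.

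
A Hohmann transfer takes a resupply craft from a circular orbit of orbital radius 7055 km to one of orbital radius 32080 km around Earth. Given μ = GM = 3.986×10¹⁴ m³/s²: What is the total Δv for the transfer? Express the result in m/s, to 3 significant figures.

Δv_total ≈ 3520 m/s

r₁ = 7055 km = 7.055×10⁶ m.
r₂ = 32080 km = 3.208×10⁷ m.
Transfer ellipse a_t = (r₁ + r₂)/2 = 1.957×10⁷ m.
At r₁: circular v_c1 = √(μ/r₁) = 7517 m/s; transfer-perigee v_p = √[μ(2/r₁ − 1/a_t)] = 9624 m/s.
Δv₁ = v_p − v_c1 = 2108 m/s.
At r₂: circular v_c2 = √(μ/r₂) = 3525 m/s; transfer-apogee v_a = √[μ(2/r₂ − 1/a_t)] = 2117 m/s.
Δv₂ = v_c2 − v_a = 1408 m/s.
Total Δv = Δv₁ + Δv₂ = 3516 m/s.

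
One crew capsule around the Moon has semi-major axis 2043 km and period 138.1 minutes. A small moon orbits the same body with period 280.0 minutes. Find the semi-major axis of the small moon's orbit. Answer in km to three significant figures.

Kepler's third law: a³ ∝ T², so a₂ = a₁ (T₂/T₁)^(2/3).
T₂/T₁ = 2.028, (T₂/T₁)^(2/3) = 1.602.
a₂ = 2043 × 1.602 = 3273 km.

a₂ ≈ 3270 km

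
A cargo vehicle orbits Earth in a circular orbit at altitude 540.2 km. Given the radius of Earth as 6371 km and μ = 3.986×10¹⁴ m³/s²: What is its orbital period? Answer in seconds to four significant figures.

T ≈ 5718 seconds

r = 6371 + 540.2 = 6911.2 km = 6.9112×10⁶ m.
Kepler's third law: T = 2π√(r³/μ) = 2π√((6.911×10⁶)³ / 3.986×10¹⁴).
r³/μ = 8.282×10⁵ s², so T = 2π × 9.100×10² = 5.718×10³ s.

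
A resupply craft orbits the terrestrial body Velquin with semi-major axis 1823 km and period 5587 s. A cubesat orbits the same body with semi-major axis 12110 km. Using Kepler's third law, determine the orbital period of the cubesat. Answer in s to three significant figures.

Kepler's third law: T² ∝ a³, so T₂ = T₁ (a₂/a₁)^(3/2).
a₂/a₁ = 6.643, (a₂/a₁)^(3/2) = 17.12.
T₂ = 5587 × 17.12 = 95660 s.

T₂ ≈ 95700 s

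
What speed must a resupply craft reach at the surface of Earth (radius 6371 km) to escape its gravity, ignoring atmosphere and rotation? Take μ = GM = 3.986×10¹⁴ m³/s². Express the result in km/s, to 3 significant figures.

r = R = 6.371×10⁶ m.
Escape speed v_esc = √(2μ/r) = √(2 × 3.986×10¹⁴ / 6.371×10⁶) = √(1.251×10⁸) = 11190 m/s.
= 11.19 km/s.

v_esc ≈ 11.2 km/s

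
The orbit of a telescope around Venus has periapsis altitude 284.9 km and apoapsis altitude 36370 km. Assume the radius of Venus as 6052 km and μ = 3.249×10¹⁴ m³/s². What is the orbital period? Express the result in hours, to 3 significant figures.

T ≈ 11.7 hours

r_p = 6052 + 284.9 = 6336.9 km = 6.3369×10⁶ m.
r_a = 6052 + 36370 = 42422 km = 4.2422×10⁷ m.
Semi-major axis a = (r_p + r_a)/2 = (6336.9 + 42422)/2 = 24379 km = 2.438×10⁷ m.
By Kepler's third law T = 2π√(a³/μ) = 2π × 6.678×10³ = 4.196×10⁴ s.
= 11.66 hours.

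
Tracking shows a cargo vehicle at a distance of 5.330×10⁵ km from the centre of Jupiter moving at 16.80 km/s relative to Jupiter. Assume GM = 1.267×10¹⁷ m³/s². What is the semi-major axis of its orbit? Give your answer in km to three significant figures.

r = 5.330×10⁸ m.
Vis-viva rearranged: 1/a = 2/r − v²/μ = 3.752×10⁻⁹ − 2.228×10⁻⁹ = 1.525×10⁻⁹ m⁻¹.
a = 6.559×10⁸ m = 6.5586×10⁵ km.

a ≈ 6.56×10⁵ km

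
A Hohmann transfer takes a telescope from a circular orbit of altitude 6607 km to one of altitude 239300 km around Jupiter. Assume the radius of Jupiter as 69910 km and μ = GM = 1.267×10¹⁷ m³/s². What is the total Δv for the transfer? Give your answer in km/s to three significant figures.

Δv_total ≈ 18.3 km/s

r₁ = 69910 + 6607 = 76517 km = 7.6517×10⁷ m.
r₂ = 69910 + 239300 = 309210 km = 3.0921×10⁸ m.
Transfer ellipse a_t = (r₁ + r₂)/2 = 1.929×10⁸ m.
At r₁: circular v_c1 = √(μ/r₁) = 40690 m/s; transfer-perijove v_p = √[μ(2/r₁ − 1/a_t)] = 51520 m/s.
Δv₁ = v_p − v_c1 = 10830 m/s.
At r₂: circular v_c2 = √(μ/r₂) = 20240 m/s; transfer-apojove v_a = √[μ(2/r₂ − 1/a_t)] = 12750 m/s.
Δv₂ = v_c2 − v_a = 7492 m/s.
Total Δv = Δv₁ + Δv₂ = 18320 m/s = 18.32 km/s.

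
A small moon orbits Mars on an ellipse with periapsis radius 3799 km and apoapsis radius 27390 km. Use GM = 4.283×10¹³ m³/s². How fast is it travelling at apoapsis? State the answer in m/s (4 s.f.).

v ≈ 617.2 m/s

Semi-major axis a = (r_p + r_a)/2 = 15594 km = 1.559×10⁷ m.
Vis-viva: v² = μ(2/r − 1/a) = 4.283×10¹³ × (7.302×10⁻⁸ − 6.413×10⁻⁸) = 3.809×10⁵ m²/s².
v = 617.2 m/s.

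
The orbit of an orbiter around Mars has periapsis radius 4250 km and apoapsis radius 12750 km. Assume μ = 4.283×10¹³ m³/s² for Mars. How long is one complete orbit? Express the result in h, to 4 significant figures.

Semi-major axis a = (r_p + r_a)/2 = (4250.0 + 12750)/2 = 8500.0 km = 8.500×10⁶ m.
By Kepler's third law T = 2π√(a³/μ) = 2π × 3.787×10³ = 2.379×10⁴ s.
= 6.609 h.

T ≈ 6.609 h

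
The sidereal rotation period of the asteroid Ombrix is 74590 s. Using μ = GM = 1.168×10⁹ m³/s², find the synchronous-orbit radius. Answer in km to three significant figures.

r_sync ≈ 548 km

A synchronous orbit has period T, so by Kepler's third law a = (μT²/4π²)^(1/3).
μT²/4π² = 1.168×10⁹ × (7.459×10⁴)² / 39.48 = 1.646×10¹⁷ m³.
a = 5.480×10⁵ m = 548.04 km.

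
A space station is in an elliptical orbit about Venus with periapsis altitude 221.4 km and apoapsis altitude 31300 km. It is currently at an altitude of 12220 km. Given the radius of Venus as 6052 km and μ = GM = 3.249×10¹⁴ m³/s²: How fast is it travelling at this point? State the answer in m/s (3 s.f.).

v ≈ 4550 m/s

r_p = 6052 + 221.4 = 6273.4 km = 6.2734×10⁶ m.
r_a = 6052 + 31300 = 37352 km = 3.7352×10⁷ m.
r = 6052 + 12220 = 18272 km = 1.827×10⁷ m.
Semi-major axis a = (r_p + r_a)/2 = 21813 km = 2.181×10⁷ m.
Vis-viva: v² = μ(2/r − 1/a) = 3.249×10¹⁴ × (1.095×10⁻⁷ − 4.584×10⁻⁸) = 2.067×10⁷ m²/s².
v = 4546 m/s.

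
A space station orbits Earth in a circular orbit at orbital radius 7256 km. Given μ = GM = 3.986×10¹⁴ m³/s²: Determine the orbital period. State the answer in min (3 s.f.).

T ≈ 103 min

r = 7256 km = 7.256×10⁶ m.
Kepler's third law: T = 2π√(r³/μ) = 2π√((7.256×10⁶)³ / 3.986×10¹⁴).
r³/μ = 9.584×10⁵ s², so T = 2π × 9.790×10² = 6.151×10³ s.
Converting: 6.151×10³ s ÷ 60.00 = 102.5 min.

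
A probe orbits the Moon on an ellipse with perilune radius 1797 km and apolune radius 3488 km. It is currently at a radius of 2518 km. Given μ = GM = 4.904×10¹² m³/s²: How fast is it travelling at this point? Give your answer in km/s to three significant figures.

v ≈ 1.43 km/s

Semi-major axis a = (r_p + r_a)/2 = 2642.5 km = 2.642×10⁶ m.
Vis-viva: v² = μ(2/r − 1/a) = 4.904×10¹² × (7.943×10⁻⁷ − 3.784×10⁻⁷) = 2.039×10⁶ m²/s².
v = 1428 m/s = 1.428 km/s.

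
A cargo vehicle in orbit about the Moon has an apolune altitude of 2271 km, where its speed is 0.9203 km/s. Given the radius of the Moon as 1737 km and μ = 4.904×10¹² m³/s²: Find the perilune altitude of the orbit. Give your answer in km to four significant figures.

perilune altitude ≈ 384.4 km

r_a = 1737 + 2271 = 4008.0 km = 4.008×10⁶ m.
Specific energy ε = v²/2 − μ/r = -8.001×10⁵ J/kg, so a = −μ/(2ε) = 3.065×10⁶ m.
The apsides satisfy r_p + r_a = 2a, so the perilune radius is 2a − r_a = 2.121×10⁶ m = 2121.4 km.
Perilune altitude = 2121.4 − 1737 = 384.41 km.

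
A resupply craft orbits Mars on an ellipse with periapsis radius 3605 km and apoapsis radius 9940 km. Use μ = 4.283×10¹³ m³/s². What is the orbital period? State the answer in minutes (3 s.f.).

Semi-major axis a = (r_p + r_a)/2 = (3605.0 + 9940.0)/2 = 6772.5 km = 6.772×10⁶ m.
By Kepler's third law T = 2π√(a³/μ) = 2π × 2.693×10³ = 1.692×10⁴ s.
= 282.0 minutes.

T ≈ 282 minutes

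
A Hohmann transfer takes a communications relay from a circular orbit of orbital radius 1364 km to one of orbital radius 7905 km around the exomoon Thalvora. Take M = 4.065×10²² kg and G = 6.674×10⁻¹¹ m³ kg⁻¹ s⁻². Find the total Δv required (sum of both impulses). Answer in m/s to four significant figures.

Δv_total ≈ 699.6 m/s

μ = GM = 6.674×10⁻¹¹ × 4.065×10²² = 2.713×10¹² m³/s².
r₁ = 1364 km = 1.364×10⁶ m.
r₂ = 7905 km = 7.905×10⁶ m.
Transfer ellipse a_t = (r₁ + r₂)/2 = 4.634×10⁶ m.
At r₁: circular v_c1 = √(μ/r₁) = 1410 m/s; transfer-periapsis v_p = √[μ(2/r₁ − 1/a_t)] = 1842 m/s.
Δv₁ = v_p − v_c1 = 431.6 m/s.
At r₂: circular v_c2 = √(μ/r₂) = 585.8 m/s; transfer-apoapsis v_a = √[μ(2/r₂ − 1/a_t)] = 317.8 m/s.
Δv₂ = v_c2 − v_a = 268.0 m/s.
Total Δv = Δv₁ + Δv₂ = 699.6 m/s.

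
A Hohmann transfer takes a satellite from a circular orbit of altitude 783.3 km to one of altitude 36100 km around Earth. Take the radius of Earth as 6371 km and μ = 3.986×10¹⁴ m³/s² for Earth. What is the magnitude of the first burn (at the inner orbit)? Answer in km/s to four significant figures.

r₁ = 6371 + 783.3 = 7154.3 km = 7.1543×10⁶ m.
r₂ = 6371 + 36100 = 42471 km = 4.2471×10⁷ m.
Transfer ellipse a_t = (r₁ + r₂)/2 = 2.481×10⁷ m.
At r₁: circular v_c1 = √(μ/r₁) = 7464 m/s; transfer-perigee v_p = √[μ(2/r₁ − 1/a_t)] = 9766 m/s.
Δv₁ = v_p − v_c1 = 2301 m/s.
= 2.301 km/s.

Δv ≈ 2.301 km/s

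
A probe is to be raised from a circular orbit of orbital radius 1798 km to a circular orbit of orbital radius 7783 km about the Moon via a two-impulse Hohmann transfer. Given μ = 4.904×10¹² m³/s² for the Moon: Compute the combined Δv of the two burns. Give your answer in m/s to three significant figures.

r₁ = 1798 km = 1.798×10⁶ m.
r₂ = 7783 km = 7.783×10⁶ m.
Transfer ellipse a_t = (r₁ + r₂)/2 = 4.790×10⁶ m.
At r₁: circular v_c1 = √(μ/r₁) = 1652 m/s; transfer-perilune v_p = √[μ(2/r₁ − 1/a_t)] = 2105 m/s.
Δv₁ = v_p − v_c1 = 453.5 m/s.
At r₂: circular v_c2 = √(μ/r₂) = 793.8 m/s; transfer-apolune v_a = √[μ(2/r₂ − 1/a_t)] = 486.3 m/s.
Δv₂ = v_c2 − v_a = 307.5 m/s.
Total Δv = Δv₁ + Δv₂ = 761.0 m/s.

Δv_total ≈ 761 m/s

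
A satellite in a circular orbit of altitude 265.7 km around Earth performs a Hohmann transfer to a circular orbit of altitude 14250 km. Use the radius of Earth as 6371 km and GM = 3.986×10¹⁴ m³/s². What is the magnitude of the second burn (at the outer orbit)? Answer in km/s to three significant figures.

Δv ≈ 1.33 km/s

r₁ = 6371 + 265.7 = 6636.7 km = 6.6367×10⁶ m.
r₂ = 6371 + 14250 = 20621 km = 2.0621×10⁷ m.
Transfer ellipse a_t = (r₁ + r₂)/2 = 1.363×10⁷ m.
At r₁: circular v_c1 = √(μ/r₁) = 7750 m/s; transfer-perigee v_p = √[μ(2/r₁ − 1/a_t)] = 9533 m/s.
At r₂: circular v_c2 = √(μ/r₂) = 4397 m/s; transfer-apogee v_a = √[μ(2/r₂ − 1/a_t)] = 3068 m/s.
Δv₂ = v_c2 − v_a = 1329 m/s.
= 1.329 km/s.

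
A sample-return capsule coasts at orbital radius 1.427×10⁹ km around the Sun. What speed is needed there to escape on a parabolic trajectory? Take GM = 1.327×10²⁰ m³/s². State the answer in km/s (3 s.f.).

r = 1.427×10⁹ km = 1.427×10¹² m.
Escape speed v_esc = √(2μ/r) = √(2 × 1.327×10²⁰ / 1.427×10¹²) = √(1.860×10⁸) = 13640 m/s.
= 13.64 km/s.

v_esc ≈ 13.6 km/s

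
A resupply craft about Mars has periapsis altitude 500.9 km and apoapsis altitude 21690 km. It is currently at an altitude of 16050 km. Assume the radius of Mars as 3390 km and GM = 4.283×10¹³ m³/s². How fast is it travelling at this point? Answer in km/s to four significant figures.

v ≈ 1.204 km/s

r_p = 3390 + 500.9 = 3890.9 km = 3.8909×10⁶ m.
r_a = 3390 + 21690 = 25080 km = 2.5080×10⁷ m.
r = 3390 + 16050 = 19440 km = 1.944×10⁷ m.
Semi-major axis a = (r_p + r_a)/2 = 14485 km = 1.449×10⁷ m.
Vis-viva: v² = μ(2/r − 1/a) = 4.283×10¹³ × (1.029×10⁻⁷ − 6.903×10⁻⁸) = 1.450×10⁶ m²/s².
v = 1204 m/s = 1.204 km/s.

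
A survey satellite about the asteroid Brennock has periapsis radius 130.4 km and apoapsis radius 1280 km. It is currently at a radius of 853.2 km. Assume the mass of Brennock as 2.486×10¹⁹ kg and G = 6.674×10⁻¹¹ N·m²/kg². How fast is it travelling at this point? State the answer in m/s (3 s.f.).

μ = GM = 6.674×10⁻¹¹ × 2.486×10¹⁹ = 1.659×10⁹ m³/s².
Semi-major axis a = (r_p + r_a)/2 = 705.20 km = 7.052×10⁵ m.
Vis-viva: v² = μ(2/r − 1/a) = 1.659×10⁹ × (2.344×10⁻⁶ − 1.418×10⁻⁶) = 1.537×10³ m²/s².
v = 39.20 m/s.

v ≈ 39.2 m/s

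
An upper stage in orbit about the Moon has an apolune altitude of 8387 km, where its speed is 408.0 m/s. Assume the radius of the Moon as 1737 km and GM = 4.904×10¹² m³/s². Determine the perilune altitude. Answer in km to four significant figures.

perilune altitude ≈ 363.5 km

r_a = 1737 + 8387 = 10124 km = 1.012×10⁷ m.
Specific energy ε = v²/2 − μ/r = -4.012×10⁵ J/kg, so a = −μ/(2ε) = 6.112×10⁶ m.
The apsides satisfy r_p + r_a = 2a, so the perilune radius is 2a − r_a = 2.101×10⁶ m = 2100.5 km.
Perilune altitude = 2100.5 − 1737 = 363.50 km.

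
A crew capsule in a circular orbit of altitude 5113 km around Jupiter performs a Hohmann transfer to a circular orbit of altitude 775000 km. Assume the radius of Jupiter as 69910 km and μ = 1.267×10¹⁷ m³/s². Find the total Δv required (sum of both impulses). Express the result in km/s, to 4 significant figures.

Δv_total ≈ 21.90 km/s

r₁ = 69910 + 5113 = 75023 km = 7.5023×10⁷ m.
r₂ = 69910 + 775000 = 844910 km = 8.4491×10⁸ m.
Transfer ellipse a_t = (r₁ + r₂)/2 = 4.600×10⁸ m.
At r₁: circular v_c1 = √(μ/r₁) = 41100 m/s; transfer-perijove v_p = √[μ(2/r₁ − 1/a_t)] = 55700 m/s.
Δv₁ = v_p − v_c1 = 14600 m/s.
At r₂: circular v_c2 = √(μ/r₂) = 12250 m/s; transfer-apojove v_a = √[μ(2/r₂ − 1/a_t)] = 4946 m/s.
Δv₂ = v_c2 − v_a = 7300 m/s.
Total Δv = Δv₁ + Δv₂ = 21900 m/s = 21.90 km/s.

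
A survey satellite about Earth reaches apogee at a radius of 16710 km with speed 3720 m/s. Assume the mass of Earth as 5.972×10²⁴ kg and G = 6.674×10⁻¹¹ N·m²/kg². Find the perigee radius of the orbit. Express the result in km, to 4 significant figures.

μ = GM = 6.674×10⁻¹¹ × 5.972×10²⁴ = 3.986×10¹⁴ m³/s².
r_a = 1.671×10⁷ m.
Specific energy ε = v²/2 − μ/r = -1.693×10⁷ J/kg, so a = −μ/(2ε) = 1.177×10⁷ m.
The apsides satisfy r_p + r_a = 2a, so the perigee radius is 2a − r_a = 6.828×10⁶ m = 6828.1 km.

perigee radius ≈ 6828 km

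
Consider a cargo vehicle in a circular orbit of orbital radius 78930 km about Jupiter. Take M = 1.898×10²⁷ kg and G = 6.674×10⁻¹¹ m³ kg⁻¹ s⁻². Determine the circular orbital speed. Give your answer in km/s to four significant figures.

v ≈ 40.06 km/s

μ = GM = 6.674×10⁻¹¹ × 1.898×10²⁷ = 1.267×10¹⁷ m³/s².
r = 78930 km = 7.893×10⁷ m.
For a circular orbit v = √(μ/r) = √(1.267×10¹⁷ / 7.893×10⁷) = √(1.605×10⁹) = 40060 m/s.
That is 40.06 km/s.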